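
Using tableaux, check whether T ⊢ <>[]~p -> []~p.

Invalid (countermodel exists)

Tableau for the negation ~(<>[]~p -> []~p):
1. ~(<>[]~p -> []~p), w0
2. <>[]~p, w0   [~->-rule on 1]
3. ~[]~p, w0   [~->-rule on 1]
4. []~p, w1   [<>-rule on 2: fresh world w1, w0Rw1]
5. ~p, w1   [[]-rule on 4 via w1Rw1]
6. p, w2   [~[]-rule on 3: fresh world w2, w0Rw2]
Accessibility: w0Rw0, w0Rw1, w0Rw2, w1Rw1, w2Rw2
The negation has an open branch (countermodel exists).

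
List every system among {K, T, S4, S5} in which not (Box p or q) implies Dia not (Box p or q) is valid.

T-tableau for the negation not (not (Box p or q) implies Dia not (Box p or q)):
1. not (not (Box p or q) implies Dia not (Box p or q)), 0
2. not (Box p or q), 0
3. not Dia not (Box p or q), 0
4. not Box p, 0
5. not q, 0
6. Box p or q, 0
7. Box p, 0
8. p, 0
9. not p, 1
10. Box p or q, 1
11. p, 1
Accessibility: 0R0, 0R1, 1R1
Branch closes: p and not p both at 1.
Every branch closes (one shown): valid in T, hence also in S4, S5 (every theorem of T is a theorem of S4 and S5).
K-tableau for the negation not (not (Box p or q) implies Dia not (Box p or q)):
1. not (not (Box p or q) implies Dia not (Box p or q)), 0
2. not (Box p or q), 0
3. not Dia not (Box p or q), 0
4. not Box p, 0
5. not q, 0
6. not p, 1
7. Box p or q, 1
8. q, 1
Accessibility: 0R1
Complete open branch: countermodel on a K-frame, so not valid in K.

T, S4, S5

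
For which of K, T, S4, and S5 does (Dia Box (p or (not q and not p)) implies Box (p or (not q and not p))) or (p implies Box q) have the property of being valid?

S5

S4-tableau for the negation not ((Dia Box (p or (not q and not p)) implies Box (p or (not q and not p))) or (p implies Box q)):
1. not ((Dia Box (p or (not q and not p)) implies Box (p or (not q and not p))) or (p implies Box q)), u
2. not (Dia Box (p or (not q and not p)) implies Box (p or (not q and not p))), u   [neg-or-rule on 1]
3. not (p implies Box q), u   [neg-or-rule on 1]
4. Dia Box (p or (not q and not p)), u   [neg-implies-rule on 2]
5. not Box (p or (not q and not p)), u   [neg-implies-rule on 2]
6. p, u   [neg-implies-rule on 3]
7. not Box q, u   [neg-implies-rule on 3]
8. Box (p or (not q and not p)), v   [Dia-rule on 4: fresh world v, uRv]
9. p or (not q and not p), v   [Box-rule on 8 via vRv]
10. not q and not p, v   [or-rule on 9 (branches; this branch)]
11. not q, v   [and-rule on 10]
12. not p, v   [and-rule on 10]
13. not (p or (not q and not p)), w   [neg-Box-rule on 5: fresh world w, uRw]
14. not p, w   [neg-or-rule on 13]
15. not (not q and not p), w   [neg-or-rule on 13]
16. q, w   [neg-and-rule on 15 (branches; this branch)]
17. not q, x   [neg-Box-rule on 7: fresh world x, uRx]
Accessibility: uRu, uRv, uRw, uRx, vRv, wRw, xRx
Complete open branch: countermodel on an S4-frame, so not valid in S4, nor in K, T (the same frame is also a K-frame and a T-frame).
S5-tableau for the negation not ((Dia Box (p or (not q and not p)) implies Box (p or (not q and not p))) or (p implies Box q)):
1. not ((Dia Box (p or (not q and not p)) implies Box (p or (not q and not p))) or (p implies Box q)), u
2. not (Dia Box (p or (not q and not p)) implies Box (p or (not q and not p))), u   [neg-or-rule on 1]
3. not (p implies Box q), u   [neg-or-rule on 1]
4. Dia Box (p or (not q and not p)), u   [neg-implies-rule on 2]
5. not Box (p or (not q and not p)), u   [neg-implies-rule on 2]
6. p, u   [neg-implies-rule on 3]
7. not Box q, u   [neg-implies-rule on 3]
8. Box (p or (not q and not p)), v   [Dia-rule on 4: fresh world v, uRv]
9. p or (not q and not p), u   [Box-rule on 8 via vRu]
10. p or (not q and not p), v   [Box-rule on 8 via vRv]
11. not q and not p, v   [or-rule on 10 (branches; this branch)]
12. not q, v   [and-rule on 11]
13. not p, v   [and-rule on 11]
14. not (p or (not q and not p)), w   [neg-Box-rule on 5: fresh world w, uRw]
15. not p, w   [neg-or-rule on 14]
16. not (not q and not p), w   [neg-or-rule on 14]
17. p or (not q and not p), w   [Box-rule on 8 via vRw]
18. q, w   [neg-and-rule on 16 (branches; this branch)]
19. not q and not p, w   [or-rule on 17 (branches; this branch)]
20. not q, w   [and-rule on 19]
Accessibility: uRu, uRv, uRw, vRu, vRv, vRw, wRu, wRv, wRw
Branch closes: q and not q both at w.
Every branch closes (one shown): valid in S5.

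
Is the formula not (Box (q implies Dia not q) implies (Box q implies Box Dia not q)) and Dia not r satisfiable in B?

Unsatisfiable

1. not (Box (q implies Dia not q) implies (Box q implies Box Dia not q)) and Dia not r, 0
2. not (Box (q implies Dia not q) implies (Box q implies Box Dia not q)), 0
3. Dia not r, 0
4. Box (q implies Dia not q), 0
5. not (Box q implies Box Dia not q), 0
6. Box q, 0
7. not Box Dia not q, 0
8. q implies Dia not q, 0
9. q, 0
10. Dia not q, 0
11. not r, 1
12. q implies Dia not q, 1
13. q, 1
14. Dia not q, 1
15. not Dia not q, 2
16. q implies Dia not q, 2
17. q, 2
18. Dia not q, 2
19. not q, 3
20. q implies Dia not q, 3
21. q, 3
Accessibility: 0R0, 0R1, 0R2, 0R3, 1R0, 1R1, 2R0, 2R2, 3R0, 3R3
Branch closes: q and not q both at 3.
All branches of the tableau close; one closing branch shown above.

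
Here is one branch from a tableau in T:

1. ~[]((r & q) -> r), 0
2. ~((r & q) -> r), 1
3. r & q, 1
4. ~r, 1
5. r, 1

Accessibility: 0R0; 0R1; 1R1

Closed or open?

Both r and ~r appear at 1.

Yes, closed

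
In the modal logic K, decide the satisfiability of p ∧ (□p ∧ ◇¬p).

1. p ∧ (□p ∧ ◇¬p), u
2. p, u
3. □p ∧ ◇¬p, u
4. □p, u
5. ◇¬p, u
6. ¬p, v
7. p, v
Accessibility: uRv
Branch closes: p and ¬p both at v.
All branches of the tableau close; one closing branch shown above.

Unsatisfiable (every branch closes)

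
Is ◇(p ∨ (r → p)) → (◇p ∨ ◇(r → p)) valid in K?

Tableau for the negation ¬(◇(p ∨ (r → p)) → (◇p ∨ ◇(r → p))):
1. ¬(◇(p ∨ (r → p)) → (◇p ∨ ◇(r → p))), w0
2. ◇(p ∨ (r → p)), w0
3. ¬(◇p ∨ ◇(r → p)), w0
4. ¬◇p, w0
5. ¬◇(r → p), w0
6. p ∨ (r → p), w1
7. ¬p, w1
8. ¬(r → p), w1
9. r, w1
10. r → p, w1
11. p, w1
Accessibility: w0Rw1
Branch closes: p and ¬p both at w1.
All branches of the negation close; one closing branch shown above.

Yes, valid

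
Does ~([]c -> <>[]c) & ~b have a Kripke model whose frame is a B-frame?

1. ~([]c -> <>[]c) & ~b, 0
2. ~([]c -> <>[]c), 0   [&-rule on 1]
3. ~b, 0   [&-rule on 1]
4. []c, 0   [~->-rule on 2]
5. ~<>[]c, 0   [~->-rule on 2]
6. c, 0   [[]-rule on 4 via 0R0]
7. ~[]c, 0   [~<>-rule on 5 via 0R0]
8. ~c, 1   [~[]-rule on 7: fresh world 1, 0R1]
9. c, 1   [[]-rule on 4 via 0R1]
Accessibility: 0R0, 0R1, 1R0, 1R1
Branch closes: c and ~c both at 1.
(One branch shown.) All branches close.

No, unsatisfiable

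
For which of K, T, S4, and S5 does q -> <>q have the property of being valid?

T, S4, S5

T-tableau for the negation ~(q -> <>q):
1. ~(q -> <>q), u
2. q, u
3. ~<>q, u
4. ~q, u
Accessibility: uRu
Branch closes: q and ~q both at u.
Every branch closes (one shown): valid in T, hence also in S4, S5 (every theorem of T is a theorem of S4 and S5).
K-tableau for the negation ~(q -> <>q):
1. ~(q -> <>q), u
2. q, u
3. ~<>q, u
Complete open branch: countermodel on a K-frame, so not valid in K.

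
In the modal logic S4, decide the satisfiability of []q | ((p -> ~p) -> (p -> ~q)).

Yes, satisfiable

1. []q | ((p -> ~p) -> (p -> ~q)), u
2. (p -> ~p) -> (p -> ~q), u
3. p -> ~q, u
4. ~q, u
Accessibility: uRu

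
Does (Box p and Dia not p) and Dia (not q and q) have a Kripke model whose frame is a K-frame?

1. (Box p and Dia not p) and Dia (not q and q), 0
2. Box p and Dia not p, 0
3. Dia (not q and q), 0
4. Box p, 0
5. Dia not p, 0
6. not q and q, 1
7. not q, 1
8. q, 1
Accessibility: 0R1
Branch closes: q and not q both at 1.
All branches of the tableau close; one closing branch shown above.

Unsatisfiable (every branch closes)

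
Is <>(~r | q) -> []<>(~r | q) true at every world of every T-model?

Tableau for the negation ~(<>(~r | q) -> []<>(~r | q)):
1. ~(<>(~r | q) -> []<>(~r | q)), w0
2. <>(~r | q), w0
3. ~[]<>(~r | q), w0
4. ~r | q, w1
5. q, w1
6. ~<>(~r | q), w2
7. ~(~r | q), w2
8. r, w2
9. ~q, w2
Accessibility: w0Rw0, w0Rw1, w0Rw2, w1Rw1, w2Rw2
The negation has an open branch (countermodel exists).

No, not valid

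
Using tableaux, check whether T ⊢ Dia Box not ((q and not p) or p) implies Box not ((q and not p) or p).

Invalid (countermodel exists)

Tableau for the negation not (Dia Box not ((q and not p) or p) implies Box not ((q and not p) or p)):
1. not (Dia Box not ((q and not p) or p) implies Box not ((q and not p) or p)), u
2. Dia Box not ((q and not p) or p), u   [neg-implies-rule on 1]
3. not Box not ((q and not p) or p), u   [neg-implies-rule on 1]
4. Box not ((q and not p) or p), v   [Dia-rule on 2: fresh world v, uRv]
5. not ((q and not p) or p), v   [Box-rule on 4 via vRv]
6. not (q and not p), v   [neg-or-rule on 5]
7. not p, v   [neg-or-rule on 5]
8. not q, v   [neg-and-rule on 6 (branches; this branch)]
9. (q and not p) or p, w   [neg-Box-rule on 3: fresh world w, uRw]
10. p, w   [or-rule on 9 (branches; this branch)]
Accessibility: uRu, uRv, uRw, vRv, wRw
The negation has an open branch (countermodel exists).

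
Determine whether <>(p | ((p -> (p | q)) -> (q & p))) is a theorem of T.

Tableau for the negation ~<>(p | ((p -> (p | q)) -> (q & p))):
1. ~<>(p | ((p -> (p | q)) -> (q & p))), w0
2. ~(p | ((p -> (p | q)) -> (q & p))), w0   [~<>-rule on 1 via w0Rw0]
3. ~p, w0   [~|-rule on 2]
4. ~((p -> (p | q)) -> (q & p)), w0   [~|-rule on 2]
5. p -> (p | q), w0   [~->-rule on 4]
6. ~(q & p), w0   [~->-rule on 4]
7. p | q, w0   [->-rule on 5 (branches; this branch)]
8. q, w0   [|-rule on 7 (branches; this branch)]
Accessibility: w0Rw0
The negation has an open branch (countermodel exists).

Not valid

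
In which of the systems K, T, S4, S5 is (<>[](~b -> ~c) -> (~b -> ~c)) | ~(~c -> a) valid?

S5-tableau for the negation ~((<>[](~b -> ~c) -> (~b -> ~c)) | ~(~c -> a)):
1. ~((<>[](~b -> ~c) -> (~b -> ~c)) | ~(~c -> a)), u
2. ~(<>[](~b -> ~c) -> (~b -> ~c)), u   [~|-rule on 1]
3. ~c -> a, u   [~|-rule on 1]
4. <>[](~b -> ~c), u   [~->-rule on 2]
5. ~(~b -> ~c), u   [~->-rule on 2]
6. ~b, u   [~->-rule on 5]
7. c, u   [~->-rule on 5]
8. a, u   [->-rule on 3 (branches; this branch)]
9. [](~b -> ~c), v   [<>-rule on 4: fresh world v, uRv]
10. ~b -> ~c, u   [[]-rule on 9 via vRu]
11. ~b -> ~c, v   [[]-rule on 9 via vRv]
12. ~c, u   [->-rule on 10 (branches; this branch)]
Accessibility: uRu, uRv, vRu, vRv
Branch closes: c and ~c both at u.
Every branch closes (one shown): valid in S5.
S4-tableau for the negation ~((<>[](~b -> ~c) -> (~b -> ~c)) | ~(~c -> a)):
1. ~((<>[](~b -> ~c) -> (~b -> ~c)) | ~(~c -> a)), u
2. ~(<>[](~b -> ~c) -> (~b -> ~c)), u   [~|-rule on 1]
3. ~c -> a, u   [~|-rule on 1]
4. <>[](~b -> ~c), u   [~->-rule on 2]
5. ~(~b -> ~c), u   [~->-rule on 2]
6. ~b, u   [~->-rule on 5]
7. c, u   [~->-rule on 5]
8. a, u   [->-rule on 3 (branches; this branch)]
9. [](~b -> ~c), v   [<>-rule on 4: fresh world v, uRv]
10. ~b -> ~c, v   [[]-rule on 9 via vRv]
11. ~c, v   [->-rule on 10 (branches; this branch)]
Accessibility: uRu, uRv, vRv
Complete open branch: countermodel on an S4-frame, so not valid in S4, nor in K, T (the same frame is also a K-frame and a T-frame).

S5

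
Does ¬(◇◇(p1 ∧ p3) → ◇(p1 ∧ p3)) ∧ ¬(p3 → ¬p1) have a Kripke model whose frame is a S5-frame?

1. ¬(◇◇(p1 ∧ p3) → ◇(p1 ∧ p3)) ∧ ¬(p3 → ¬p1), 0
2. ¬(◇◇(p1 ∧ p3) → ◇(p1 ∧ p3)), 0   [∧-rule on 1]
3. ¬(p3 → ¬p1), 0   [∧-rule on 1]
4. ◇◇(p1 ∧ p3), 0   [¬→-rule on 2]
5. ¬◇(p1 ∧ p3), 0   [¬→-rule on 2]
6. p3, 0   [¬→-rule on 3]
7. p1, 0   [¬→-rule on 3]
8. ¬(p1 ∧ p3), 0   [¬◇-rule on 5 via 0R0]
9. ¬p3, 0   [¬∧-rule on 8 (branches; this branch)]
Accessibility: 0R0
Branch closes: p3 and ¬p3 both at 0.
(One branch shown.) All branches close.

No, unsatisfiable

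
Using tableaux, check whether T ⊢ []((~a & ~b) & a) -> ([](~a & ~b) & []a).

Tableau for the negation ~([]((~a & ~b) & a) -> ([](~a & ~b) & []a)):
1. ~([]((~a & ~b) & a) -> ([](~a & ~b) & []a)), w0
2. []((~a & ~b) & a), w0
3. ~([](~a & ~b) & []a), w0
4. (~a & ~b) & a, w0
5. ~a & ~b, w0
6. a, w0
7. ~a, w0
8. ~b, w0
Accessibility: w0Rw0
Branch closes: a and ~a both at w0.
Every branch of the negation's tableau closes; the branch above is one of them.

Valid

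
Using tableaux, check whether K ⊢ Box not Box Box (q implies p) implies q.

Tableau for the negation not (Box not Box Box (q implies p) implies q):
1. not (Box not Box Box (q implies p) implies q), w0
2. Box not Box Box (q implies p), w0
3. not q, w0
The negation has an open branch (countermodel exists).

Invalid (countermodel exists)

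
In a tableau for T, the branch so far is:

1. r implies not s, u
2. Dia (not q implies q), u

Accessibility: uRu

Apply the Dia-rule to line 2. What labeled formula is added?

a fresh world v with uRv, and not q implies q at v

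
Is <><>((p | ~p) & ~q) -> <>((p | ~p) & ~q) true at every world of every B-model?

Invalid (countermodel exists)

Tableau for the negation ~(<><>((p | ~p) & ~q) -> <>((p | ~p) & ~q)):
1. ~(<><>((p | ~p) & ~q) -> <>((p | ~p) & ~q)), 0
2. <><>((p | ~p) & ~q), 0
3. ~<>((p | ~p) & ~q), 0
4. ~((p | ~p) & ~q), 0
5. q, 0
6. <>((p | ~p) & ~q), 1
7. ~((p | ~p) & ~q), 1
8. q, 1
9. (p | ~p) & ~q, 2
10. p | ~p, 2
11. ~q, 2
12. ~p, 2
Accessibility: 0R0, 0R1, 1R0, 1R1, 1R2, 2R1, 2R2
The negation has an open branch (countermodel exists).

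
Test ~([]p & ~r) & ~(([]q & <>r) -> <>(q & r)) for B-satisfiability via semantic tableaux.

Unsatisfiable (every branch closes)

1. ~([]p & ~r) & ~(([]q & <>r) -> <>(q & r)), u
2. ~([]p & ~r), u
3. ~(([]q & <>r) -> <>(q & r)), u
4. []q & <>r, u
5. ~<>(q & r), u
6. []q, u
7. <>r, u
8. ~(q & r), u
9. q, u
10. ~[]p, u
11. ~r, u
12. r, v
13. ~(q & r), v
14. q, v
15. ~r, v
Accessibility: uRu, uRv, vRu, vRv
Branch closes: r and ~r both at v.
All branches of the tableau close; one closing branch shown above.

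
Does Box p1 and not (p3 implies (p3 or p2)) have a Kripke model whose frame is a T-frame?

Unsatisfiable (every branch closes)

1. Box p1 and not (p3 implies (p3 or p2)), 0
2. Box p1, 0   [and-rule on 1]
3. not (p3 implies (p3 or p2)), 0   [and-rule on 1]
4. p3, 0   [neg-implies-rule on 3]
5. not (p3 or p2), 0   [neg-implies-rule on 3]
6. not p3, 0   [neg-or-rule on 5]
7. not p2, 0   [neg-or-rule on 5]
Accessibility: 0R0
Branch closes: p3 and not p3 both at 0.
(One branch shown.) All branches close.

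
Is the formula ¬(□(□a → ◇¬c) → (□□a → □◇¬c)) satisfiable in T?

No, unsatisfiable

1. ¬(□(□a → ◇¬c) → (□□a → □◇¬c)), 0
2. □(□a → ◇¬c), 0   [¬→-rule on 1]
3. ¬(□□a → □◇¬c), 0   [¬→-rule on 1]
4. □□a, 0   [¬→-rule on 3]
5. ¬□◇¬c, 0   [¬→-rule on 3]
6. □a → ◇¬c, 0   [□-rule on 2 via 0R0]
7. □a, 0   [□-rule on 4 via 0R0]
8. a, 0   [□-rule on 7 via 0R0]
9. ◇¬c, 0   [→-rule on 6 (branches; this branch)]
10. ¬◇¬c, 1   [¬□-rule on 5: fresh world 1, 0R1]
11. □a → ◇¬c, 1   [□-rule on 2 via 0R1]
12. □a, 1   [□-rule on 4 via 0R1]
13. a, 1   [□-rule on 7 via 0R1]
14. c, 1   [¬◇-rule on 10 via 1R1]
15. ¬□a, 1   [→-rule on 11 (branches; this branch)]
16. ¬c, 2   [◇-rule on 9: fresh world 2, 0R2]
17. □a → ◇¬c, 2   [□-rule on 2 via 0R2]
18. □a, 2   [□-rule on 4 via 0R2]
19. a, 2   [□-rule on 7 via 0R2]
20. ◇¬c, 2   [→-rule on 17 (branches; this branch)]
21. ¬a, 3   [¬□-rule on 15: fresh world 3, 1R3]
22. c, 3   [¬◇-rule on 10 via 1R3]
23. a, 3   [□-rule on 12 via 1R3]
Accessibility: 0R0, 0R1, 0R2, 1R1, 1R3, 2R2, 3R3
Branch closes: a and ¬a both at 3.
Every branch closes; the branch above is one of them.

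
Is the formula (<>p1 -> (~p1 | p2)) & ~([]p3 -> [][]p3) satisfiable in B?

1. (<>p1 -> (~p1 | p2)) & ~([]p3 -> [][]p3), w0
2. <>p1 -> (~p1 | p2), w0   [&-rule on 1]
3. ~([]p3 -> [][]p3), w0   [&-rule on 1]
4. []p3, w0   [~->-rule on 3]
5. ~[][]p3, w0   [~->-rule on 3]
6. p3, w0   [[]-rule on 4 via w0Rw0]
7. ~p1 | p2, w0   [->-rule on 2 (branches; this branch)]
8. p2, w0   [|-rule on 7 (branches; this branch)]
9. ~[]p3, w1   [~[]-rule on 5: fresh world w1, w0Rw1]
10. p3, w1   [[]-rule on 4 via w0Rw1]
11. ~p3, w2   [~[]-rule on 9: fresh world w2, w1Rw2]
Accessibility: w0Rw0, w0Rw1, w1Rw0, w1Rw1, w1Rw2, w2Rw1, w2Rw2

Satisfiable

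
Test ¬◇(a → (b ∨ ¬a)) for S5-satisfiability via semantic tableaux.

Satisfiable

1. ¬◇(a → (b ∨ ¬a)), w0
2. ¬(a → (b ∨ ¬a)), w0
3. a, w0
4. ¬(b ∨ ¬a), w0
5. ¬b, w0
Accessibility: w0Rw0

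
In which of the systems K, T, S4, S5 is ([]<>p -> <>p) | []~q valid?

T, S4, S5

K-tableau for the negation ~(([]<>p -> <>p) | []~q):
1. ~(([]<>p -> <>p) | []~q), w0
2. ~([]<>p -> <>p), w0   [~|-rule on 1]
3. ~[]~q, w0   [~|-rule on 1]
4. []<>p, w0   [~->-rule on 2]
5. ~<>p, w0   [~->-rule on 2]
6. q, w1   [~[]-rule on 3: fresh world w1, w0Rw1]
7. <>p, w1   [[]-rule on 4 via w0Rw1]
8. ~p, w1   [~<>-rule on 5 via w0Rw1]
9. p, w2   [<>-rule on 7: fresh world w2, w1Rw2]
Accessibility: w0Rw1, w1Rw2
Complete open branch: countermodel on a K-frame, so not valid in K.
T-tableau for the negation ~(([]<>p -> <>p) | []~q):
1. ~(([]<>p -> <>p) | []~q), w0
2. ~([]<>p -> <>p), w0   [~|-rule on 1]
3. ~[]~q, w0   [~|-rule on 1]
4. []<>p, w0   [~->-rule on 2]
5. ~<>p, w0   [~->-rule on 2]
6. <>p, w0   [[]-rule on 4 via w0Rw0]
7. ~p, w0   [~<>-rule on 5 via w0Rw0]
8. q, w1   [~[]-rule on 3: fresh world w1, w0Rw1]
9. <>p, w1   [[]-rule on 4 via w0Rw1]
10. ~p, w1   [~<>-rule on 5 via w0Rw1]
11. p, w2   [<>-rule on 6: fresh world w2, w0Rw2]
12. <>p, w2   [[]-rule on 4 via w0Rw2]
13. ~p, w2   [~<>-rule on 5 via w0Rw2]
Accessibility: w0Rw0, w0Rw1, w0Rw2, w1Rw1, w2Rw2
Branch closes: p and ~p both at w2.
Every branch closes (one shown): valid in T, hence also in S4, S5 (every theorem of T is a theorem of S4 and S5).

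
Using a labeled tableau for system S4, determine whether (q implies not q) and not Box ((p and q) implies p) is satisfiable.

Unsatisfiable

1. (q implies not q) and not Box ((p and q) implies p), 0
2. q implies not q, 0
3. not Box ((p and q) implies p), 0
4. not q, 0
5. not ((p and q) implies p), 1
6. p and q, 1
7. not p, 1
8. p, 1
9. q, 1
Accessibility: 0R0, 0R1, 1R1
Branch closes: p and not p both at 1.
Every branch closes; the branch above is one of them.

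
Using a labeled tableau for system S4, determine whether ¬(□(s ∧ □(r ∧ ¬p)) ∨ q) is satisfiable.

Satisfiable (open branch found)

1. ¬(□(s ∧ □(r ∧ ¬p)) ∨ q), w0
2. ¬□(s ∧ □(r ∧ ¬p)), w0
3. ¬q, w0
4. ¬(s ∧ □(r ∧ ¬p)), w1
5. ¬□(r ∧ ¬p), w1
6. ¬(r ∧ ¬p), w2
7. p, w2
Accessibility: w0Rw0, w0Rw1, w0Rw2, w1Rw1, w1Rw2, w2Rw2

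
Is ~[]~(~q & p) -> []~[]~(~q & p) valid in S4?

Not valid

Tableau for the negation ~(~[]~(~q & p) -> []~[]~(~q & p)):
1. ~(~[]~(~q & p) -> []~[]~(~q & p)), 0
2. ~[]~(~q & p), 0   [~->-rule on 1]
3. ~[]~[]~(~q & p), 0   [~->-rule on 1]
4. ~q & p, 1   [~[]-rule on 2: fresh world 1, 0R1]
5. ~q, 1   [&-rule on 4]
6. p, 1   [&-rule on 4]
7. []~(~q & p), 2   [~[]-rule on 3: fresh world 2, 0R2]
8. ~(~q & p), 2   [[]-rule on 7 via 2R2]
9. ~p, 2   [~&-rule on 8 (branches; this branch)]
Accessibility: 0R0, 0R1, 0R2, 1R1, 2R2
The negation has an open branch (countermodel exists).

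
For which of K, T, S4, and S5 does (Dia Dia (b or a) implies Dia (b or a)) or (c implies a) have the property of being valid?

S4-tableau for the negation not ((Dia Dia (b or a) implies Dia (b or a)) or (c implies a)):
1. not ((Dia Dia (b or a) implies Dia (b or a)) or (c implies a)), w0
2. not (Dia Dia (b or a) implies Dia (b or a)), w0   [neg-or-rule on 1]
3. not (c implies a), w0   [neg-or-rule on 1]
4. Dia Dia (b or a), w0   [neg-implies-rule on 2]
5. not Dia (b or a), w0   [neg-implies-rule on 2]
6. c, w0   [neg-implies-rule on 3]
7. not a, w0   [neg-implies-rule on 3]
8. not (b or a), w0   [neg-Dia-rule on 5 via w0Rw0]
9. not b, w0   [neg-or-rule on 8]
10. Dia (b or a), w1   [Dia-rule on 4: fresh world w1, w0Rw1]
11. not (b or a), w1   [neg-Dia-rule on 5 via w0Rw1]
12. not b, w1   [neg-or-rule on 11]
13. not a, w1   [neg-or-rule on 11]
14. b or a, w2   [Dia-rule on 10: fresh world w2, w1Rw2]
15. not (b or a), w2   [neg-Dia-rule on 5 via w0Rw2]
16. not b, w2   [neg-or-rule on 15]
17. not a, w2   [neg-or-rule on 15]
18. a, w2   [or-rule on 14 (branches; this branch)]
Accessibility: w0Rw0, w0Rw1, w0Rw2, w1Rw1, w1Rw2, w2Rw2
Branch closes: a and not a both at w2.
Every branch closes (one shown): valid in S4, hence also in S5 (every theorem of S4 is a theorem of S5).
T-tableau for the negation not ((Dia Dia (b or a) implies Dia (b or a)) or (c implies a)):
1. not ((Dia Dia (b or a) implies Dia (b or a)) or (c implies a)), w0
2. not (Dia Dia (b or a) implies Dia (b or a)), w0   [neg-or-rule on 1]
3. not (c implies a), w0   [neg-or-rule on 1]
4. Dia Dia (b or a), w0   [neg-implies-rule on 2]
5. not Dia (b or a), w0   [neg-implies-rule on 2]
6. c, w0   [neg-implies-rule on 3]
7. not a, w0   [neg-implies-rule on 3]
8. not (b or a), w0   [neg-Dia-rule on 5 via w0Rw0]
9. not b, w0   [neg-or-rule on 8]
10. Dia (b or a), w1   [Dia-rule on 4: fresh world w1, w0Rw1]
11. not (b or a), w1   [neg-Dia-rule on 5 via w0Rw1]
12. not b, w1   [neg-or-rule on 11]
13. not a, w1   [neg-or-rule on 11]
14. b or a, w2   [Dia-rule on 10: fresh world w2, w1Rw2]
15. a, w2   [or-rule on 14 (branches; this branch)]
Accessibility: w0Rw0, w0Rw1, w1Rw1, w1Rw2, w2Rw2
Complete open branch: countermodel on a T-frame, so not valid in T, nor in K (the same frame is also a K-frame).

S4, S5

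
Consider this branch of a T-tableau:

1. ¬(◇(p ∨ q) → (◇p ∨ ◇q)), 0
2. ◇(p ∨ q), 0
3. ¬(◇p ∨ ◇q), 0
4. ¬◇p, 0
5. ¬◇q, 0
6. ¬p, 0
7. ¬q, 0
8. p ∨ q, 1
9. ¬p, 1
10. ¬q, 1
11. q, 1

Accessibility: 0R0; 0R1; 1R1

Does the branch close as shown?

Yes, closed

Both q and ¬q appear at 1.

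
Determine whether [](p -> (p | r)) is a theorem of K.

Valid in K

Tableau for the negation ~[](p -> (p | r)):
1. ~[](p -> (p | r)), w0
2. ~(p -> (p | r)), w1
3. p, w1
4. ~(p | r), w1
5. ~p, w1
6. ~r, w1
Accessibility: w0Rw1
Branch closes: p and ~p both at w1.
Every branch of the negation's tableau closes; the branch above is one of them.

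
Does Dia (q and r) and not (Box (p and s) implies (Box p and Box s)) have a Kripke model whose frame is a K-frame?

Unsatisfiable

1. Dia (q and r) and not (Box (p and s) implies (Box p and Box s)), w0
2. Dia (q and r), w0
3. not (Box (p and s) implies (Box p and Box s)), w0
4. Box (p and s), w0
5. not (Box p and Box s), w0
6. not Box s, w0
7. q and r, w1
8. q, w1
9. r, w1
10. p and s, w1
11. p, w1
12. s, w1
13. not s, w2
14. p and s, w2
15. p, w2
16. s, w2
Accessibility: w0Rw1, w0Rw2
Branch closes: s and not s both at w2.
Every branch closes; the branch above is one of them.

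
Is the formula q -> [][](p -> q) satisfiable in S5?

Satisfiable

1. q -> [][](p -> q), 0
2. [][](p -> q), 0
3. [](p -> q), 0
4. p -> q, 0
5. q, 0
Accessibility: 0R0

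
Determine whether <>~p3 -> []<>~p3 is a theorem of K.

Tableau for the negation ~(<>~p3 -> []<>~p3):
1. ~(<>~p3 -> []<>~p3), 0
2. <>~p3, 0
3. ~[]<>~p3, 0
4. ~p3, 1
5. ~<>~p3, 2
Accessibility: 0R1, 0R2
The negation has an open branch (countermodel exists).

No, not valid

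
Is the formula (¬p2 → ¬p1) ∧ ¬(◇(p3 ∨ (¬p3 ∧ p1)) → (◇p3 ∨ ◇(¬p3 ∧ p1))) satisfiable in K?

Unsatisfiable (every branch closes)

1. (¬p2 → ¬p1) ∧ ¬(◇(p3 ∨ (¬p3 ∧ p1)) → (◇p3 ∨ ◇(¬p3 ∧ p1))), u
2. ¬p2 → ¬p1, u   [∧-rule on 1]
3. ¬(◇(p3 ∨ (¬p3 ∧ p1)) → (◇p3 ∨ ◇(¬p3 ∧ p1))), u   [∧-rule on 1]
4. ◇(p3 ∨ (¬p3 ∧ p1)), u   [¬→-rule on 3]
5. ¬(◇p3 ∨ ◇(¬p3 ∧ p1)), u   [¬→-rule on 3]
6. ¬◇p3, u   [¬∨-rule on 5]
7. ¬◇(¬p3 ∧ p1), u   [¬∨-rule on 5]
8. ¬p1, u   [→-rule on 2 (branches; this branch)]
9. p3 ∨ (¬p3 ∧ p1), v   [◇-rule on 4: fresh world v, uRv]
10. ¬p3, v   [¬◇-rule on 6 via uRv]
11. ¬(¬p3 ∧ p1), v   [¬◇-rule on 7 via uRv]
12. ¬p3 ∧ p1, v   [∨-rule on 9 (branches; this branch)]
13. p1, v   [∧-rule on 12]
14. ¬p1, v   [¬∧-rule on 11 (branches; this branch)]
Accessibility: uRv
Branch closes: p1 and ¬p1 both at v.
Every branch closes; the branch above is one of them.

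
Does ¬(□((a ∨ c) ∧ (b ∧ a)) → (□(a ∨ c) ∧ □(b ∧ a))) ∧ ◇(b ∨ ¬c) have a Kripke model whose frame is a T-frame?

1. ¬(□((a ∨ c) ∧ (b ∧ a)) → (□(a ∨ c) ∧ □(b ∧ a))) ∧ ◇(b ∨ ¬c), w0
2. ¬(□((a ∨ c) ∧ (b ∧ a)) → (□(a ∨ c) ∧ □(b ∧ a))), w0
3. ◇(b ∨ ¬c), w0
4. □((a ∨ c) ∧ (b ∧ a)), w0
5. ¬(□(a ∨ c) ∧ □(b ∧ a)), w0
6. (a ∨ c) ∧ (b ∧ a), w0
7. a ∨ c, w0
8. b ∧ a, w0
9. b, w0
10. a, w0
11. ¬□(b ∧ a), w0
12. c, w0
13. b ∨ ¬c, w1
14. (a ∨ c) ∧ (b ∧ a), w1
15. a ∨ c, w1
16. b ∧ a, w1
17. b, w1
18. a, w1
19. ¬c, w1
20. ¬(b ∧ a), w2
21. (a ∨ c) ∧ (b ∧ a), w2
22. a ∨ c, w2
23. b ∧ a, w2
24. b, w2
25. a, w2
26. ¬a, w2
Accessibility: w0Rw0, w0Rw1, w0Rw2, w1Rw1, w2Rw2
Branch closes: a and ¬a both at w2.
Every branch closes; the branch above is one of them.

Unsatisfiable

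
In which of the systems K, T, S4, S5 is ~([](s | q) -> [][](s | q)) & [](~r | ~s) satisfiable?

K, T

S4-tableau for the formula:
1. ~([](s | q) -> [][](s | q)) & [](~r | ~s), w0
2. ~([](s | q) -> [][](s | q)), w0
3. [](~r | ~s), w0
4. [](s | q), w0
5. ~[][](s | q), w0
6. ~r | ~s, w0
7. s | q, w0
8. ~s, w0
9. q, w0
10. ~[](s | q), w1
11. ~r | ~s, w1
12. s | q, w1
13. ~s, w1
14. q, w1
15. ~(s | q), w2
16. ~s, w2
17. ~q, w2
18. ~r | ~s, w2
19. s | q, w2
20. q, w2
Accessibility: w0Rw0, w0Rw1, w0Rw2, w1Rw1, w1Rw2, w2Rw2
Branch closes: q and ~q both at w2.
Every branch closes (one shown): unsatisfiable in S4, hence also in S5 (every S5-frame is an S4-frame).
T-tableau for the formula:
1. ~([](s | q) -> [][](s | q)) & [](~r | ~s), w0
2. ~([](s | q) -> [][](s | q)), w0
3. [](~r | ~s), w0
4. [](s | q), w0
5. ~[][](s | q), w0
6. ~r | ~s, w0
7. s | q, w0
8. ~s, w0
9. q, w0
10. ~[](s | q), w1
11. ~r | ~s, w1
12. s | q, w1
13. ~s, w1
14. q, w1
15. ~(s | q), w2
16. ~s, w2
17. ~q, w2
Accessibility: w0Rw0, w0Rw1, w1Rw1, w1Rw2, w2Rw2
Complete open branch: satisfiable in T, hence also in K (this T-model is also a K-model).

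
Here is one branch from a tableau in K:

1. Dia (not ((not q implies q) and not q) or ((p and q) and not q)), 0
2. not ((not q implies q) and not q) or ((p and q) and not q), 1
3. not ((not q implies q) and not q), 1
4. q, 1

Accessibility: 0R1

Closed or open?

No, open

No atom appears with both signs at the same world.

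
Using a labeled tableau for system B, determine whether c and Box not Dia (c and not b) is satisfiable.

1. c and Box not Dia (c and not b), w0
2. c, w0   [and-rule on 1]
3. Box not Dia (c and not b), w0   [and-rule on 1]
4. not Dia (c and not b), w0   [Box-rule on 3 via w0Rw0]
5. not (c and not b), w0   [neg-Dia-rule on 4 via w0Rw0]
6. b, w0   [neg-and-rule on 5 (branches; this branch)]
Accessibility: w0Rw0

Satisfiable (open branch found)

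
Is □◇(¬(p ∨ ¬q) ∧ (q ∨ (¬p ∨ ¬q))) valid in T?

Tableau for the negation ¬□◇(¬(p ∨ ¬q) ∧ (q ∨ (¬p ∨ ¬q))):
1. ¬□◇(¬(p ∨ ¬q) ∧ (q ∨ (¬p ∨ ¬q))), 0
2. ¬◇(¬(p ∨ ¬q) ∧ (q ∨ (¬p ∨ ¬q))), 1
3. ¬(¬(p ∨ ¬q) ∧ (q ∨ (¬p ∨ ¬q))), 1
4. p ∨ ¬q, 1
5. ¬q, 1
Accessibility: 0R0, 0R1, 1R1
The negation has an open branch (countermodel exists).

Invalid (countermodel exists)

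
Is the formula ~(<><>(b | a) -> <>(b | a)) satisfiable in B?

Satisfiable

1. ~(<><>(b | a) -> <>(b | a)), 0
2. <><>(b | a), 0   [~->-rule on 1]
3. ~<>(b | a), 0   [~->-rule on 1]
4. ~(b | a), 0   [~<>-rule on 3 via 0R0]
5. ~b, 0   [~|-rule on 4]
6. ~a, 0   [~|-rule on 4]
7. <>(b | a), 1   [<>-rule on 2: fresh world 1, 0R1]
8. ~(b | a), 1   [~<>-rule on 3 via 0R1]
9. ~b, 1   [~|-rule on 8]
10. ~a, 1   [~|-rule on 8]
11. b | a, 2   [<>-rule on 7: fresh world 2, 1R2]
12. a, 2   [|-rule on 11 (branches; this branch)]
Accessibility: 0R0, 0R1, 1R0, 1R1, 1R2, 2R1, 2R2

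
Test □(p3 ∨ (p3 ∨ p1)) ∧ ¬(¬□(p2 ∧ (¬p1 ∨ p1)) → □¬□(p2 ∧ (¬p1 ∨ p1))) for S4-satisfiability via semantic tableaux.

1. □(p3 ∨ (p3 ∨ p1)) ∧ ¬(¬□(p2 ∧ (¬p1 ∨ p1)) → □¬□(p2 ∧ (¬p1 ∨ p1))), u
2. □(p3 ∨ (p3 ∨ p1)), u   [∧-rule on 1]
3. ¬(¬□(p2 ∧ (¬p1 ∨ p1)) → □¬□(p2 ∧ (¬p1 ∨ p1))), u   [∧-rule on 1]
4. ¬□(p2 ∧ (¬p1 ∨ p1)), u   [¬→-rule on 3]
5. ¬□¬□(p2 ∧ (¬p1 ∨ p1)), u   [¬→-rule on 3]
6. p3 ∨ (p3 ∨ p1), u   [□-rule on 2 via uRu]
7. p3 ∨ p1, u   [∨-rule on 6 (branches; this branch)]
8. p1, u   [∨-rule on 7 (branches; this branch)]
9. ¬(p2 ∧ (¬p1 ∨ p1)), v   [¬□-rule on 4: fresh world v, uRv]
10. p3 ∨ (p3 ∨ p1), v   [□-rule on 2 via uRv]
11. ¬p2, v   [¬∧-rule on 9 (branches; this branch)]
12. p3 ∨ p1, v   [∨-rule on 10 (branches; this branch)]
13. p1, v   [∨-rule on 12 (branches; this branch)]
14. □(p2 ∧ (¬p1 ∨ p1)), w   [¬□-rule on 5: fresh world w, uRw]
15. p3 ∨ (p3 ∨ p1), w   [□-rule on 2 via uRw]
16. p2 ∧ (¬p1 ∨ p1), w   [□-rule on 14 via wRw]
17. p2, w   [∧-rule on 16]
18. ¬p1 ∨ p1, w   [∧-rule on 16]
19. p3 ∨ p1, w   [∨-rule on 15 (branches; this branch)]
20. p1, w   [∨-rule on 18 (branches; this branch)]
Accessibility: uRu, uRv, uRw, vRv, wRw

Yes, satisfiable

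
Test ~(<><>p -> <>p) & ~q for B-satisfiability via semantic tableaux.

1. ~(<><>p -> <>p) & ~q, 0
2. ~(<><>p -> <>p), 0   [&-rule on 1]
3. ~q, 0   [&-rule on 1]
4. <><>p, 0   [~->-rule on 2]
5. ~<>p, 0   [~->-rule on 2]
6. ~p, 0   [~<>-rule on 5 via 0R0]
7. <>p, 1   [<>-rule on 4: fresh world 1, 0R1]
8. ~p, 1   [~<>-rule on 5 via 0R1]
9. p, 2   [<>-rule on 7: fresh world 2, 1R2]
Accessibility: 0R0, 0R1, 1R0, 1R1, 1R2, 2R1, 2R2

Satisfiable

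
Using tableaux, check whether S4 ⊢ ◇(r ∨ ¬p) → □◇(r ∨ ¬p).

Not valid

Tableau for the negation ¬(◇(r ∨ ¬p) → □◇(r ∨ ¬p)):
1. ¬(◇(r ∨ ¬p) → □◇(r ∨ ¬p)), 0
2. ◇(r ∨ ¬p), 0
3. ¬□◇(r ∨ ¬p), 0
4. r ∨ ¬p, 1
5. ¬p, 1
6. ¬◇(r ∨ ¬p), 2
7. ¬(r ∨ ¬p), 2
8. ¬r, 2
9. p, 2
Accessibility: 0R0, 0R1, 0R2, 1R1, 2R2
The negation has an open branch (countermodel exists).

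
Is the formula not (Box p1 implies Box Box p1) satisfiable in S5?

Unsatisfiable

1. not (Box p1 implies Box Box p1), 0
2. Box p1, 0
3. not Box Box p1, 0
4. p1, 0
5. not Box p1, 1
6. p1, 1
7. not p1, 2
8. p1, 2
Accessibility: 0R0, 0R1, 0R2, 1R0, 1R1, 1R2, 2R0, 2R1, 2R2
Branch closes: p1 and not p1 both at 2.
Every branch closes; the branch above is one of them.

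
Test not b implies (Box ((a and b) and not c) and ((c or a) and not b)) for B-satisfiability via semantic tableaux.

Satisfiable (open branch found)

1. not b implies (Box ((a and b) and not c) and ((c or a) and not b)), 0
2. b, 0
Accessibility: 0R0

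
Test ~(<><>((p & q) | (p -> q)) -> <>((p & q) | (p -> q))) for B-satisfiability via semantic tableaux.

1. ~(<><>((p & q) | (p -> q)) -> <>((p & q) | (p -> q))), w0
2. <><>((p & q) | (p -> q)), w0
3. ~<>((p & q) | (p -> q)), w0
4. ~((p & q) | (p -> q)), w0
5. ~(p & q), w0
6. ~(p -> q), w0
7. p, w0
8. ~q, w0
9. <>((p & q) | (p -> q)), w1
10. ~((p & q) | (p -> q)), w1
11. ~(p & q), w1
12. ~(p -> q), w1
13. p, w1
14. ~q, w1
15. (p & q) | (p -> q), w2
16. p -> q, w2
17. q, w2
Accessibility: w0Rw0, w0Rw1, w1Rw0, w1Rw1, w1Rw2, w2Rw1, w2Rw2

Satisfiable (open branch found)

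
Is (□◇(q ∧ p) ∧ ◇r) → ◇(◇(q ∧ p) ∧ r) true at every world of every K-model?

Tableau for the negation ¬((□◇(q ∧ p) ∧ ◇r) → ◇(◇(q ∧ p) ∧ r)):
1. ¬((□◇(q ∧ p) ∧ ◇r) → ◇(◇(q ∧ p) ∧ r)), u
2. □◇(q ∧ p) ∧ ◇r, u
3. ¬◇(◇(q ∧ p) ∧ r), u
4. □◇(q ∧ p), u
5. ◇r, u
6. r, v
7. ¬(◇(q ∧ p) ∧ r), v
8. ◇(q ∧ p), v
9. ¬◇(q ∧ p), v
10. q ∧ p, w
11. q, w
12. p, w
13. ¬(q ∧ p), w
14. ¬p, w
Accessibility: uRv, vRw
Branch closes: p and ¬p both at w.
Every branch of the negation's tableau closes; the branch above is one of them.

Yes, valid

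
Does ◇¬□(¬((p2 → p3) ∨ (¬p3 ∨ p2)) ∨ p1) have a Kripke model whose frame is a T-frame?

1. ◇¬□(¬((p2 → p3) ∨ (¬p3 ∨ p2)) ∨ p1), 0
2. ¬□(¬((p2 → p3) ∨ (¬p3 ∨ p2)) ∨ p1), 1   [◇-rule on 1: fresh world 1, 0R1]
3. ¬(¬((p2 → p3) ∨ (¬p3 ∨ p2)) ∨ p1), 2   [¬□-rule on 2: fresh world 2, 1R2]
4. (p2 → p3) ∨ (¬p3 ∨ p2), 2   [¬∨-rule on 3]
5. ¬p1, 2   [¬∨-rule on 3]
6. ¬p3 ∨ p2, 2   [∨-rule on 4 (branches; this branch)]
7. p2, 2   [∨-rule on 6 (branches; this branch)]
Accessibility: 0R0, 0R1, 1R1, 1R2, 2R2

Satisfiable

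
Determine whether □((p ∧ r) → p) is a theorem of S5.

Tableau for the negation ¬□((p ∧ r) → p):
1. ¬□((p ∧ r) → p), w0
2. ¬((p ∧ r) → p), w1
3. p ∧ r, w1
4. ¬p, w1
5. p, w1
6. r, w1
Accessibility: w0Rw0, w0Rw1, w1Rw0, w1Rw1
Branch closes: p and ¬p both at w1.
Every branch of the negation's tableau closes; the branch above is one of them.

Valid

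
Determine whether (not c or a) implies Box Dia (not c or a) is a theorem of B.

Tableau for the negation not ((not c or a) implies Box Dia (not c or a)):
1. not ((not c or a) implies Box Dia (not c or a)), 0
2. not c or a, 0   [neg-implies-rule on 1]
3. not Box Dia (not c or a), 0   [neg-implies-rule on 1]
4. a, 0   [or-rule on 2 (branches; this branch)]
5. not Dia (not c or a), 1   [neg-Box-rule on 3: fresh world 1, 0R1]
6. not (not c or a), 0   [neg-Dia-rule on 5 via 1R0]
7. c, 0   [neg-or-rule on 6]
8. not a, 0   [neg-or-rule on 6]
Accessibility: 0R0, 0R1, 1R0, 1R1
Branch closes: a and not a both at 0.
Every branch of the negation's tableau closes; the branch above is one of them.

Valid in B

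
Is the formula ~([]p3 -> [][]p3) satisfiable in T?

1. ~([]p3 -> [][]p3), 0
2. []p3, 0   [~->-rule on 1]
3. ~[][]p3, 0   [~->-rule on 1]
4. p3, 0   [[]-rule on 2 via 0R0]
5. ~[]p3, 1   [~[]-rule on 3: fresh world 1, 0R1]
6. p3, 1   [[]-rule on 2 via 0R1]
7. ~p3, 2   [~[]-rule on 5: fresh world 2, 1R2]
Accessibility: 0R0, 0R1, 1R1, 1R2, 2R2

Yes, satisfiable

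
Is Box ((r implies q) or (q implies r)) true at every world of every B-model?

Valid in B

Tableau for the negation not Box ((r implies q) or (q implies r)):
1. not Box ((r implies q) or (q implies r)), u
2. not ((r implies q) or (q implies r)), v
3. not (r implies q), v
4. not (q implies r), v
5. r, v
6. not q, v
7. q, v
8. not r, v
Accessibility: uRu, uRv, vRu, vRv
Branch closes: q and not q both at v.
Every branch of the negation's tableau closes; the branch above is one of them.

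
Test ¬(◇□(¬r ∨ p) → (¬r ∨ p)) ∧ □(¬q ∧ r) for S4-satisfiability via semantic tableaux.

1. ¬(◇□(¬r ∨ p) → (¬r ∨ p)) ∧ □(¬q ∧ r), u
2. ¬(◇□(¬r ∨ p) → (¬r ∨ p)), u
3. □(¬q ∧ r), u
4. ◇□(¬r ∨ p), u
5. ¬(¬r ∨ p), u
6. r, u
7. ¬p, u
8. ¬q ∧ r, u
9. ¬q, u
10. □(¬r ∨ p), v
11. ¬q ∧ r, v
12. ¬q, v
13. r, v
14. ¬r ∨ p, v
15. p, v
Accessibility: uRu, uRv, vRv

Satisfiable (open branch found)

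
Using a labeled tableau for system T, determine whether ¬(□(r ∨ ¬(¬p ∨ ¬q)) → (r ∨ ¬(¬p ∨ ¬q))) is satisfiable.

1. ¬(□(r ∨ ¬(¬p ∨ ¬q)) → (r ∨ ¬(¬p ∨ ¬q))), u
2. □(r ∨ ¬(¬p ∨ ¬q)), u   [¬→-rule on 1]
3. ¬(r ∨ ¬(¬p ∨ ¬q)), u   [¬→-rule on 1]
4. ¬r, u   [¬∨-rule on 3]
5. ¬p ∨ ¬q, u   [¬∨-rule on 3]
6. r ∨ ¬(¬p ∨ ¬q), u   [□-rule on 2 via uRu]
7. ¬q, u   [∨-rule on 5 (branches; this branch)]
8. ¬(¬p ∨ ¬q), u   [∨-rule on 6 (branches; this branch)]
9. p, u   [¬∨-rule on 8]
10. q, u   [¬∨-rule on 8]
Accessibility: uRu
Branch closes: q and ¬q both at u.
(One branch shown.) All branches close.

No, unsatisfiable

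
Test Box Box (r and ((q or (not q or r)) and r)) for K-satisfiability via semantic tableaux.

Satisfiable (open branch found)

1. Box Box (r and ((q or (not q or r)) and r)), 0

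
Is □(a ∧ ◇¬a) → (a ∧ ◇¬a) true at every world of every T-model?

Tableau for the negation ¬(□(a ∧ ◇¬a) → (a ∧ ◇¬a)):
1. ¬(□(a ∧ ◇¬a) → (a ∧ ◇¬a)), u
2. □(a ∧ ◇¬a), u
3. ¬(a ∧ ◇¬a), u
4. a ∧ ◇¬a, u
5. a, u
6. ◇¬a, u
7. ¬◇¬a, u
8. ¬a, v
9. a ∧ ◇¬a, v
10. a, v
11. ◇¬a, v
Accessibility: uRu, uRv, vRv
Branch closes: a and ¬a both at v.
Every branch of the negation's tableau closes; the branch above is one of them.

Valid in T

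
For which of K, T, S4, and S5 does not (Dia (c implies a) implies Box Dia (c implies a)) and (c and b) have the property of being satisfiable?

S5-tableau for the formula:
1. not (Dia (c implies a) implies Box Dia (c implies a)) and (c and b), 0
2. not (Dia (c implies a) implies Box Dia (c implies a)), 0   [and-rule on 1]
3. c and b, 0   [and-rule on 1]
4. Dia (c implies a), 0   [neg-implies-rule on 2]
5. not Box Dia (c implies a), 0   [neg-implies-rule on 2]
6. c, 0   [and-rule on 3]
7. b, 0   [and-rule on 3]
8. c implies a, 1   [Dia-rule on 4: fresh world 1, 0R1]
9. a, 1   [implies-rule on 8 (branches; this branch)]
10. not Dia (c implies a), 2   [neg-Box-rule on 5: fresh world 2, 0R2]
11. not (c implies a), 0   [neg-Dia-rule on 10 via 2R0]
12. not a, 0   [neg-implies-rule on 11]
13. not (c implies a), 1   [neg-Dia-rule on 10 via 2R1]
14. c, 1   [neg-implies-rule on 13]
15. not a, 1   [neg-implies-rule on 13]
Accessibility: 0R0, 0R1, 0R2, 1R0, 1R1, 1R2, 2R0, 2R1, 2R2
Branch closes: a and not a both at 1.
Every branch closes (one shown): unsatisfiable in S5.
S4-tableau for the formula:
1. not (Dia (c implies a) implies Box Dia (c implies a)) and (c and b), 0
2. not (Dia (c implies a) implies Box Dia (c implies a)), 0   [and-rule on 1]
3. c and b, 0   [and-rule on 1]
4. Dia (c implies a), 0   [neg-implies-rule on 2]
5. not Box Dia (c implies a), 0   [neg-implies-rule on 2]
6. c, 0   [and-rule on 3]
7. b, 0   [and-rule on 3]
8. c implies a, 1   [Dia-rule on 4: fresh world 1, 0R1]
9. a, 1   [implies-rule on 8 (branches; this branch)]
10. not Dia (c implies a), 2   [neg-Box-rule on 5: fresh world 2, 0R2]
11. not (c implies a), 2   [neg-Dia-rule on 10 via 2R2]
12. c, 2   [neg-implies-rule on 11]
13. not a, 2   [neg-implies-rule on 11]
Accessibility: 0R0, 0R1, 0R2, 1R1, 2R2
Complete open branch: satisfiable in S4, hence also in K, T (this S4-model is also a K-model and a T-model).

K, T, S4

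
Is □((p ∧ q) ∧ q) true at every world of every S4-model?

Tableau for the negation ¬□((p ∧ q) ∧ q):
1. ¬□((p ∧ q) ∧ q), 0
2. ¬((p ∧ q) ∧ q), 1
3. ¬q, 1
Accessibility: 0R0, 0R1, 1R1
The negation has an open branch (countermodel exists).

Invalid (countermodel exists)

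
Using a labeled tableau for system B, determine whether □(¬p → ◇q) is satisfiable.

Yes, satisfiable

1. □(¬p → ◇q), 0
2. ¬p → ◇q, 0
3. ◇q, 0
4. q, 1
5. ¬p → ◇q, 1
6. ◇q, 1
7. q, 2
Accessibility: 0R0, 0R1, 1R0, 1R1, 1R2, 2R1, 2R2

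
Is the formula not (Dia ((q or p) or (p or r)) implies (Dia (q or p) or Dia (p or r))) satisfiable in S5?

No, unsatisfiable

1. not (Dia ((q or p) or (p or r)) implies (Dia (q or p) or Dia (p or r))), u
2. Dia ((q or p) or (p or r)), u
3. not (Dia (q or p) or Dia (p or r)), u
4. not Dia (q or p), u
5. not Dia (p or r), u
6. not (q or p), u
7. not q, u
8. not p, u
9. not (p or r), u
10. not r, u
11. (q or p) or (p or r), v
12. not (q or p), v
13. not q, v
14. not p, v
15. not (p or r), v
16. not r, v
17. p or r, v
18. r, v
Accessibility: uRu, uRv, vRu, vRv
Branch closes: r and not r both at v.
Every branch closes; the branch above is one of them.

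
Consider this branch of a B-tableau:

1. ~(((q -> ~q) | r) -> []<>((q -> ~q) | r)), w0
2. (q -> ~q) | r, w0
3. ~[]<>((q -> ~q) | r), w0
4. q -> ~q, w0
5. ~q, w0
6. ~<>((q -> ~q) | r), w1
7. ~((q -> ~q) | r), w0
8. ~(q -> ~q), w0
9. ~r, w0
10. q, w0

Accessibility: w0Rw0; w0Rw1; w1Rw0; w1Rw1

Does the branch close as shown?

Closed

Both q and ~q appear at w0.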